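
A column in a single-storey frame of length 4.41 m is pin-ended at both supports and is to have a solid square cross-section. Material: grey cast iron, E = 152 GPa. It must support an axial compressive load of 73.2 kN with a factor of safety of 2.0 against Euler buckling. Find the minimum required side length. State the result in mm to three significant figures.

a ≈ 69.1 mm

Required P_cr = n·P = 2.0 × 73.2 = 146.4 kN
L_e = K·L = 1 × 4.41 = 4.410 m
Required I = P_cr·L_e²/(π²E) = 1.464×10^5 × 4.410² / (π² × 1.52×10^11) = 1.898×10^-6 m⁴
I_req = 1.898×10^6 mm⁴
Solid square: I = a⁴/12  ⇒  a = (12I)^(1/4) = (12×1.898×10^6)^(1/4) = 69.1 mm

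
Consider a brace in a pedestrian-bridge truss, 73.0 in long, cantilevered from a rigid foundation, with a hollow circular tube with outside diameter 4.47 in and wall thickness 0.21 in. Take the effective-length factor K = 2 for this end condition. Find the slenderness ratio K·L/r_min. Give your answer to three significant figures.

λ ≈ 96.8

Inner diameter d_i = 4.47 − 2×0.21 = 4.050 in
I = π(d_o⁴ − d_i⁴)/64 = π(4.47⁴ − 4.050⁴)/64 = 6.391 in⁴
A = 2.810 in²;  r_min = √(I/A) = √(6.391/2.810) = 1.508 in
L_e = K·L = 2 × 73.0 = 146.0 in
λ = L_e / r_min = 146.00 / 1.508 = 96.8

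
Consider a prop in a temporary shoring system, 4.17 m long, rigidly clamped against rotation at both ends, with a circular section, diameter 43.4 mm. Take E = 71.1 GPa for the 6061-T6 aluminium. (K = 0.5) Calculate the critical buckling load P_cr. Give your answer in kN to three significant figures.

I = πd⁴/64 = π×43.4⁴/64 = 1.742×10^5 mm⁴
I = 1.742×10^5 mm⁴ = 1.742×10^-7 m⁴
Effective length L_e = K·L = 0.5 × 4.17 = 2.085 m
P_cr = π²EI / L_e² = π² × 71.1×10⁹ × 1.742×10^-7 / 2.085² = 2.811×10^4 N

P_cr ≈ 28.1 kN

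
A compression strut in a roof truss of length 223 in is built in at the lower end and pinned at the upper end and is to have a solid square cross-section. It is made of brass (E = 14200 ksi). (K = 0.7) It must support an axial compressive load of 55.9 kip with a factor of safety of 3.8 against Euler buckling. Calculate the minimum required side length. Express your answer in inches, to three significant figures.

Required P_cr = n·P = 3.8 × 55.9 = 212.4 kip
L_e = K·L = 0.7 × 223 = 156.1 in
Required I = P_cr·L_e²/(π²E) = 2.124×10^5 × 156.1² / (π² × 1.42×10^7) = 36.93 in⁴
Solid square: I = a⁴/12  ⇒  a = (12I)^(1/4) = (12×36.93)^(1/4) = 4.59 in

a ≈ 4.59 in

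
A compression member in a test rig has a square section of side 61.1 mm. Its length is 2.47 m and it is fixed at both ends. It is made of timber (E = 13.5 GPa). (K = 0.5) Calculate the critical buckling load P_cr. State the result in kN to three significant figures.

I = a⁴/12 = 61.1⁴/12 = 1.161×10^6 mm⁴
I = 1.161×10^6 mm⁴ = 1.161×10^-6 m⁴
Effective length L_e = K·L = 0.5 × 2.47 = 1.235 m
P_cr = π²EI / L_e² = π² × 13.5×10⁹ × 1.161×10^-6 / 1.235² = 1.015×10^5 N

P_cr ≈ 101 kN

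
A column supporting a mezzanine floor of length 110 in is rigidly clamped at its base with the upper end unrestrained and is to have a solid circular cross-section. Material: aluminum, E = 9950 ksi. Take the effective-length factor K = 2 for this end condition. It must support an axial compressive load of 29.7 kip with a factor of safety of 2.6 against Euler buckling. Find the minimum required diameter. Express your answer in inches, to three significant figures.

Required P_cr = n·P = 2.6 × 29.7 = 77.22 kip
L_e = K·L = 2 × 110 = 220.0 in
Required I = P_cr·L_e²/(π²E) = 7.722×10^4 × 220.0² / (π² × 9.95×10^6) = 38.06 in⁴
Solid circle: I = πd⁴/64  ⇒  d = (64I/π)^(1/4) = (64×38.06/π)^(1/4) = 5.28 in

d ≈ 5.28 in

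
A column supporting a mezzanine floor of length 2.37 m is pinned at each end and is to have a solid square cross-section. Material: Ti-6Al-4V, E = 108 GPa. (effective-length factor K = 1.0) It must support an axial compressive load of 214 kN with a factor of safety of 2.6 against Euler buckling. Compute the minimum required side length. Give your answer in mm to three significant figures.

a ≈ 77.0 mm

Required P_cr = n·P = 2.6 × 214 = 556.4 kN
L_e = K·L = 1 × 2.37 = 2.370 m
Required I = P_cr·L_e²/(π²E) = 5.564×10^5 × 2.370² / (π² × 1.08×10^11) = 2.932×10^-6 m⁴
I_req = 2.932×10^6 mm⁴
Solid square: I = a⁴/12  ⇒  a = (12I)^(1/4) = (12×2.932×10^6)^(1/4) = 77.0 mm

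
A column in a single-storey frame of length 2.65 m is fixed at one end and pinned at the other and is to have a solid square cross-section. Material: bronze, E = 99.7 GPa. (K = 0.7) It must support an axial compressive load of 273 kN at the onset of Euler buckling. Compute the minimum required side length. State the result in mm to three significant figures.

a ≈ 58.2 mm

L_e = K·L = 0.7 × 2.65 = 1.855 m
Required I = P_cr·L_e²/(π²E) = 2.730×10^5 × 1.855² / (π² × 9.97×10^10) = 9.547×10^-7 m⁴
I_req = 9.547×10^5 mm⁴
Solid square: I = a⁴/12  ⇒  a = (12I)^(1/4) = (12×9.547×10^5)^(1/4) = 58.2 mm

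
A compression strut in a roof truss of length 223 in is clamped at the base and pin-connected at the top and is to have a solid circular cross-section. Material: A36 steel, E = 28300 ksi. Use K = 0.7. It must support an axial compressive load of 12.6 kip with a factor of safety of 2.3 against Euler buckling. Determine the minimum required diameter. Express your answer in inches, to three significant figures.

d ≈ 2.68 in

Required P_cr = n·P = 2.3 × 12.6 = 28.98 kip
L_e = K·L = 0.7 × 223 = 156.1 in
Required I = P_cr·L_e²/(π²E) = 2.898×10^4 × 156.1² / (π² × 2.83×10^7) = 2.528 in⁴
Solid circle: I = πd⁴/64  ⇒  d = (64I/π)^(1/4) = (64×2.528/π)^(1/4) = 2.68 in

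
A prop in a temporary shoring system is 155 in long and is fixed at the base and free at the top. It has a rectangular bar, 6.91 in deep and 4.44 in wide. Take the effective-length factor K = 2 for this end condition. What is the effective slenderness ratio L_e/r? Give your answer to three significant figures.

λ ≈ 242

For a rectangle r_min = b/√12 = 4.44/√12 = 1.282 in
L_e = K·L = 2 × 155 = 310.0 in
λ = L_e / r_min = 310.00 / 1.282 = 242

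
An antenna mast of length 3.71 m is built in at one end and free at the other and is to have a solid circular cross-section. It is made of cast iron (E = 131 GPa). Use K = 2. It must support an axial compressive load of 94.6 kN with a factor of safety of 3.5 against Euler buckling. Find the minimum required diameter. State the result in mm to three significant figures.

d ≈ 130 mm

Required P_cr = n·P = 3.5 × 94.6 = 331.1 kN
L_e = K·L = 2 × 3.71 = 7.420 m
Required I = P_cr·L_e²/(π²E) = 3.311×10^5 × 7.420² / (π² × 1.31×10^11) = 1.410×10^-5 m⁴
I_req = 1.410×10^7 mm⁴
Solid circle: I = πd⁴/64  ⇒  d = (64I/π)^(1/4) = (64×1.410×10^7/π)^(1/4) = 130 mm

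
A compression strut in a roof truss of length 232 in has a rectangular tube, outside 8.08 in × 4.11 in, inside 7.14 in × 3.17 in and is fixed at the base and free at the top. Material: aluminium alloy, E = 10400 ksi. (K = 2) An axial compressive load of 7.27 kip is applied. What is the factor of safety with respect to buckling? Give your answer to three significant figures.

Weak-axis I_min = (h_o·b_o³ − h_i·b_i³)/12 with b_o = 4.11, b_i = 3.170 in (shorter outer/inner sides).
I_min = (8.08×4.11³ − 7.140×3.170³)/12 = 27.79 in⁴
Effective length L_e = K·L = 2 × 232 = 464.0 in
P_cr = π²EI / L_e² = π² × 10400×10³ × 27.79 / 464.0² = 1.325×10^4 lb
Factor of safety n = P_cr / P = 13.251 / 7.27 = 1.82

n ≈ 1.82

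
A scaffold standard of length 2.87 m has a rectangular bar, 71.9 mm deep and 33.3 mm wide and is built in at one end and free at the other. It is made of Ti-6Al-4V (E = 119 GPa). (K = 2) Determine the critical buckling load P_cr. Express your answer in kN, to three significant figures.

P_cr ≈ 7.89 kN

Buckling occurs about the weak axis: I_min = h·b³/12 with b = 33.3 mm (the shorter side).
I_min = 71.9×33.3³/12 = 2.212×10^5 mm⁴
I = 2.212×10^5 mm⁴ = 2.212×10^-7 m⁴
Effective length L_e = K·L = 2 × 2.87 = 5.740 m
P_cr = π²EI / L_e² = π² × 119×10⁹ × 2.212×10^-7 / 5.740² = 7.887×10^3 N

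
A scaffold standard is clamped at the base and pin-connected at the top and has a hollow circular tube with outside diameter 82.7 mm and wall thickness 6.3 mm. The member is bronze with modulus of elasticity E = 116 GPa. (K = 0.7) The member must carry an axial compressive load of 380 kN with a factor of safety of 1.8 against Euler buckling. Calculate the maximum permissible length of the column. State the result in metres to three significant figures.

L_max ≈ 1.95 m

Inner diameter d_i = 82.7 − 2×6.3 = 70.10 mm
I = π(d_o⁴ − d_i⁴)/64 = π(82.7⁴ − 70.10⁴)/64 = 1.111×10^6 mm⁴
I = 1.111×10^-6 m⁴
Required critical load P_cr = n·P = 1.8 × 380 = 684.0 kN = 6.840×10^5 N
From P_cr = π²EI/(K·L)²:  L = (1/K)·√(π²EI/P_cr) = (1/0.7)·√(π²×1.16×10^11×1.111×10^-6/6.840×10^5)
L = 1.95 m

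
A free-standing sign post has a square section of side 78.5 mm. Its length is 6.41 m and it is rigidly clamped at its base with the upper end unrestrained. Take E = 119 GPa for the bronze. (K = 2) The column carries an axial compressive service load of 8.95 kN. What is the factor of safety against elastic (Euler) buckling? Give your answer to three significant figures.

n ≈ 2.53

I = a⁴/12 = 78.5⁴/12 = 3.164×10^6 mm⁴
I = 3.164×10^6 mm⁴ = 3.164×10^-6 m⁴
Effective length L_e = K·L = 2 × 6.41 = 12.82 m
P_cr = π²EI / L_e² = π² × 119×10⁹ × 3.164×10^-6 / 12.82² = 2.261×10^4 N
Factor of safety n = P_cr / P = 22.614 / 8.95 = 2.53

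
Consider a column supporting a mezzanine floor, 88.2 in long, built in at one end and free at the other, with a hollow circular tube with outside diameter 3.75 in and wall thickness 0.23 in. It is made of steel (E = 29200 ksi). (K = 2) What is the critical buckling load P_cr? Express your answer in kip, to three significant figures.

P_cr ≈ 36.6 kip

Inner diameter d_i = 3.75 − 2×0.23 = 3.290 in
I = π(d_o⁴ − d_i⁴)/64 = π(3.75⁴ − 3.290⁴)/64 = 3.956 in⁴
Effective length L_e = K·L = 2 × 88.2 = 176.4 in
P_cr = π²EI / L_e² = π² × 29200×10³ × 3.956 / 176.4² = 3.664×10^4 lb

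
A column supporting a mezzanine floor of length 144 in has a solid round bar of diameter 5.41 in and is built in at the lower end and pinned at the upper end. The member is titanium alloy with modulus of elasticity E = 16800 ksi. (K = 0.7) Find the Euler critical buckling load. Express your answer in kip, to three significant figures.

I = πd⁴/64 = π×5.41⁴/64 = 42.05 in⁴
Effective length L_e = K·L = 0.7 × 144 = 100.8 in
P_cr = π²EI / L_e² = π² × 16800×10³ × 42.05 / 100.8² = 6.862×10^5 lb

P_cr ≈ 686 kip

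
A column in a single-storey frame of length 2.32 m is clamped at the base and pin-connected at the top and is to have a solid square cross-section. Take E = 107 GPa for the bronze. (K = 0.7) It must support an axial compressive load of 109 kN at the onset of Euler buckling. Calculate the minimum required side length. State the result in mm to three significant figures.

a ≈ 42.5 mm

L_e = K·L = 0.7 × 2.32 = 1.624 m
Required I = P_cr·L_e²/(π²E) = 1.090×10^5 × 1.624² / (π² × 1.07×10^11) = 2.722×10^-7 m⁴
I_req = 2.722×10^5 mm⁴
Solid square: I = a⁴/12  ⇒  a = (12I)^(1/4) = (12×2.722×10^5)^(1/4) = 42.5 mm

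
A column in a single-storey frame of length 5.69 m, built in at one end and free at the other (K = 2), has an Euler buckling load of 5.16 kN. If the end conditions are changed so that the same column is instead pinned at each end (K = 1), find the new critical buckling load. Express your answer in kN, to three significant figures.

P_cr ∝ 1/K², so P_cr,new = P_cr,old × (K_old/K_new)² = 5.16 × (2/1)²
= 5.16 × 4.000 = 20.6 kN

P_cr ≈ 20.6 kN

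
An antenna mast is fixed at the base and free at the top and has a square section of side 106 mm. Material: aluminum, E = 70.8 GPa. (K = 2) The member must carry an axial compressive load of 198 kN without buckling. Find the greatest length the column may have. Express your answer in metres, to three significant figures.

L_max ≈ 3.05 m

I = a⁴/12 = 106⁴/12 = 1.052×10^7 mm⁴
I = 1.052×10^-5 m⁴
At the buckling limit P_cr = P = 1.980×10^5 N
From P_cr = π²EI/(K·L)²:  L = (1/K)·√(π²EI/P_cr) = (1/2)·√(π²×7.08×10^10×1.052×10^-5/1.980×10^5)
L = 3.05 m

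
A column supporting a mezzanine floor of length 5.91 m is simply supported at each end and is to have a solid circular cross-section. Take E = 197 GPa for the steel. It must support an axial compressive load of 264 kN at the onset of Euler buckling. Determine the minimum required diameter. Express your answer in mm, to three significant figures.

L_e = K·L = 1 × 5.91 = 5.910 m
Required I = P_cr·L_e²/(π²E) = 2.640×10^5 × 5.910² / (π² × 1.97×10^11) = 4.743×10^-6 m⁴
I_req = 4.743×10^6 mm⁴
Solid circle: I = πd⁴/64  ⇒  d = (64I/π)^(1/4) = (64×4.743×10^6/π)^(1/4) = 99.1 mm

d ≈ 99.1 mm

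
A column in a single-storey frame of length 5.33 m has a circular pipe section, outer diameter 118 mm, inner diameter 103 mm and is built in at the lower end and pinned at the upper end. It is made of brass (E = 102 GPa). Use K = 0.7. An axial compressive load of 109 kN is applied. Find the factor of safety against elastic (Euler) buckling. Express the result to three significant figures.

d_o = 118 mm, d_i = 103 mm
I = π(d_o⁴ − d_i⁴)/64 = π(118⁴ − 103.0⁴)/64 = 3.992×10^6 mm⁴
I = 3.992×10^6 mm⁴ = 3.992×10^-6 m⁴
Effective length L_e = K·L = 0.7 × 5.33 = 3.731 m
P_cr = π²EI / L_e² = π² × 102×10⁹ × 3.992×10^-6 / 3.731² = 2.887×10^5 N
Factor of safety n = P_cr / P = 288.70 / 109 = 2.65

n ≈ 2.65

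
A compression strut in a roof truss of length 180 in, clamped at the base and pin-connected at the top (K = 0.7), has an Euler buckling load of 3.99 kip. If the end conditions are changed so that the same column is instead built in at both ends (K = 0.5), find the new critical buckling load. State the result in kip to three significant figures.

P_cr ≈ 7.82 kip

P_cr ∝ 1/K², so P_cr,new = P_cr,old × (K_old/K_new)² = 3.99 × (0.7/0.5)²
= 3.99 × 1.960 = 7.82 kip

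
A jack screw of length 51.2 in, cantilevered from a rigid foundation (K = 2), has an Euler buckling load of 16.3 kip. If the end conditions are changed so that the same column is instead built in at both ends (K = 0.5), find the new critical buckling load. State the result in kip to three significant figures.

P_cr ∝ 1/K², so P_cr,new = P_cr,old × (K_old/K_new)² = 16.3 × (2/0.5)²
= 16.3 × 16.00 = 261 kip

P_cr ≈ 261 kip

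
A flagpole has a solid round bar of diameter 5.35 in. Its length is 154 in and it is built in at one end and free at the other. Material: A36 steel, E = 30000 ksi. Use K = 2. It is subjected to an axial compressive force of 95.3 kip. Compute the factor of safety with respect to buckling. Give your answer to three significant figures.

I = πd⁴/64 = π×5.35⁴/64 = 40.21 in⁴
Effective length L_e = K·L = 2 × 154 = 308.0 in
P_cr = π²EI / L_e² = π² × 30000×10³ × 40.21 / 308.0² = 1.255×10^5 lb
Factor of safety n = P_cr / P = 125.52 / 95.3 = 1.32

n ≈ 1.32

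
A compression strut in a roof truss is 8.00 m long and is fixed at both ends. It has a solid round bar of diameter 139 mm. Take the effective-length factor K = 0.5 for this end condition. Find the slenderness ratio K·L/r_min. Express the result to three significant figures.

I = πd⁴/64 = π×139⁴/64 = 1.832×10^7 mm⁴
A = 1.517×10^4 mm²;  r_min = √(I/A) = √(1.832×10^7/1.517×10^4) = 34.75 mm
L_e = K·L = 0.5 × 8.00 m = 4.000 m = 4000.0 mm
λ = L_e / r_min = 4000.0 / 34.75 = 115

λ ≈ 115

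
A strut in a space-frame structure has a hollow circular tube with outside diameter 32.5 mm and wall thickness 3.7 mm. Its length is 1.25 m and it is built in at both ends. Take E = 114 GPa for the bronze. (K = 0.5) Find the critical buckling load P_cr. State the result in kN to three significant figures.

P_cr ≈ 102 kN

Inner diameter d_i = 32.5 − 2×3.7 = 25.10 mm
I = π(d_o⁴ − d_i⁴)/64 = π(32.5⁴ − 25.10⁴)/64 = 3.528×10^4 mm⁴
I = 3.528×10^4 mm⁴ = 3.528×10^-8 m⁴
Effective length L_e = K·L = 0.5 × 1.25 = 0.6250 m
P_cr = π²EI / L_e² = π² × 114×10⁹ × 3.528×10^-8 / 0.6250² = 1.016×10^5 N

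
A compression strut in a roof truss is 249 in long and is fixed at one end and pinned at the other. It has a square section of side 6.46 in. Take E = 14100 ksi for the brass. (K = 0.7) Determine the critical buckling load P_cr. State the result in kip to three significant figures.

P_cr ≈ 665 kip

I = a⁴/12 = 6.46⁴/12 = 145.1 in⁴
Effective length L_e = K·L = 0.7 × 249 = 174.3 in
P_cr = π²EI / L_e² = π² × 14100×10³ × 145.1 / 174.3² = 6.648×10^5 lb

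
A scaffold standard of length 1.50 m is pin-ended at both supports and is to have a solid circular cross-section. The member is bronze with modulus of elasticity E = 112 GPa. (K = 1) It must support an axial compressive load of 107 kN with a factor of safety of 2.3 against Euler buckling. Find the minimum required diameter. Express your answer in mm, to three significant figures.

Required P_cr = n·P = 2.3 × 107 = 246.1 kN
L_e = K·L = 1 × 1.50 = 1.500 m
Required I = P_cr·L_e²/(π²E) = 2.461×10^5 × 1.500² / (π² × 1.12×10^11) = 5.009×10^-7 m⁴
I_req = 5.009×10^5 mm⁴
Solid circle: I = πd⁴/64  ⇒  d = (64I/π)^(1/4) = (64×5.009×10^5/π)^(1/4) = 56.5 mm

d ≈ 56.5 mm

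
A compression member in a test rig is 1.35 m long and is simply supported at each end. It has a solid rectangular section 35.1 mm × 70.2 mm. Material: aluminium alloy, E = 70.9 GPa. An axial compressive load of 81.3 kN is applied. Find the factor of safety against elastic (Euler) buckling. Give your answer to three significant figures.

n ≈ 1.19

Buckling occurs about the weak axis: I_min = h·b³/12 with b = 35.1 mm (the shorter side).
I_min = 70.2×35.1³/12 = 2.530×10^5 mm⁴
I = 2.530×10^5 mm⁴ = 2.530×10^-7 m⁴
Effective length L_e = K·L = 1 × 1.35 = 1.350 m
P_cr = π²EI / L_e² = π² × 70.9×10⁹ × 2.530×10^-7 / 1.350² = 9.713×10^4 N
Factor of safety n = P_cr / P = 97.131 / 81.3 = 1.19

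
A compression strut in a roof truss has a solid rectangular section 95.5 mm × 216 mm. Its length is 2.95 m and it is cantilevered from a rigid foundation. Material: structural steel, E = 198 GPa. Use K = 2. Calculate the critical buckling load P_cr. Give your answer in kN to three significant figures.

P_cr ≈ 880 kN

Buckling occurs about the weak axis: I_min = h·b³/12 with b = 95.5 mm (the shorter side).
I_min = 216×95.5³/12 = 1.568×10^7 mm⁴
I = 1.568×10^7 mm⁴ = 1.568×10^-5 m⁴
Effective length L_e = K·L = 2 × 2.95 = 5.900 m
P_cr = π²EI / L_e² = π² × 198×10⁹ × 1.568×10^-5 / 5.900² = 8.801×10^5 N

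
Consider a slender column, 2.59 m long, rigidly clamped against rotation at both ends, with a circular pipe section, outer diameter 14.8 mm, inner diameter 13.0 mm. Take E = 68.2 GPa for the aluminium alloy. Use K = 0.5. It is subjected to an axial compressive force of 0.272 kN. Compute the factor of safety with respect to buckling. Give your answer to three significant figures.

n ≈ 1.41

d_o = 14.8 mm, d_i = 13.0 mm
I = π(d_o⁴ − d_i⁴)/64 = π(14.8⁴ − 13.00⁴)/64 = 953.2 mm⁴
I = 953.2 mm⁴ = 9.532×10^-10 m⁴
Effective length L_e = K·L = 0.5 × 2.59 = 1.295 m
P_cr = π²EI / L_e² = π² × 68.2×10⁹ × 9.532×10^-10 / 1.295² = 382.6 N
Factor of safety n = P_cr / P = 0.38257 / 0.272 = 1.41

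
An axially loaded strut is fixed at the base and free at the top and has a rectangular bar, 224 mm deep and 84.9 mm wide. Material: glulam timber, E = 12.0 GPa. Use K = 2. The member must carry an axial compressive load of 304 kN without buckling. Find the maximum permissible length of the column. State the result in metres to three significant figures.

Buckling occurs about the weak axis: I_min = h·b³/12 with b = 84.9 mm (the shorter side).
I_min = 224×84.9³/12 = 1.142×10^7 mm⁴
I = 1.142×10^-5 m⁴
At the buckling limit P_cr = P = 3.040×10^5 N
From P_cr = π²EI/(K·L)²:  L = (1/K)·√(π²EI/P_cr) = (1/2)·√(π²×1.20×10^10×1.142×10^-5/3.040×10^5)
L = 1.05 m

L_max ≈ 1.05 m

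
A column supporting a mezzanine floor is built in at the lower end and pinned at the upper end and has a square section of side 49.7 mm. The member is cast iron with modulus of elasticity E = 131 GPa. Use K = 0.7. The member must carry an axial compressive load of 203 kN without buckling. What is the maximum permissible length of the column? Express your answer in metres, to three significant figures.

L_max ≈ 2.57 m

I = a⁴/12 = 49.7⁴/12 = 5.084×10^5 mm⁴
I = 5.084×10^-7 m⁴
At the buckling limit P_cr = P = 2.030×10^5 N
From P_cr = π²EI/(K·L)²:  L = (1/K)·√(π²EI/P_cr) = (1/0.7)·√(π²×1.31×10^11×5.084×10^-7/2.030×10^5)
L = 2.57 m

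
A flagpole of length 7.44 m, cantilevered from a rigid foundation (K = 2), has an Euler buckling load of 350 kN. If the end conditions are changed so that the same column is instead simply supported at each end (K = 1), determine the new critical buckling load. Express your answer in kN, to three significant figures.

P_cr ≈ 1400 kN

P_cr ∝ 1/K², so P_cr,new = P_cr,old × (K_old/K_new)² = 350 × (2/1)²
= 350 × 4.000 = 1400 kN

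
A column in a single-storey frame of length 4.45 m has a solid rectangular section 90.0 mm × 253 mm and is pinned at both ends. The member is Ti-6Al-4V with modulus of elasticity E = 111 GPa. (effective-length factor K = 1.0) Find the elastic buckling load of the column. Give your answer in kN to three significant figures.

Buckling occurs about the weak axis: I_min = h·b³/12 with b = 90.0 mm (the shorter side).
I_min = 253×90.0³/12 = 1.537×10^7 mm⁴
I = 1.537×10^7 mm⁴ = 1.537×10^-5 m⁴
Effective length L_e = K·L = 1 × 4.45 = 4.450 m
P_cr = π²EI / L_e² = π² × 111×10⁹ × 1.537×10^-5 / 4.450² = 8.503×10^5 N

P_cr ≈ 850 kN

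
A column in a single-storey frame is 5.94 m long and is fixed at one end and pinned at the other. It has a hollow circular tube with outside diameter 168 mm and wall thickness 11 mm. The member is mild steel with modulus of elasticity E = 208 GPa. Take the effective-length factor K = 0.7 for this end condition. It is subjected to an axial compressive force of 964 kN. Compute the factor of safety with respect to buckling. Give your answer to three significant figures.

Inner diameter d_i = 168 − 2×11 = 146.0 mm
I = π(d_o⁴ − d_i⁴)/64 = π(168⁴ − 146.0⁴)/64 = 1.680×10^7 mm⁴
I = 1.680×10^7 mm⁴ = 1.680×10^-5 m⁴
Effective length L_e = K·L = 0.7 × 5.94 = 4.158 m
P_cr = π²EI / L_e² = π² × 208×10⁹ × 1.680×10^-5 / 4.158² = 1.995×10^6 N
Factor of safety n = P_cr / P = 1994.7 / 964 = 2.07

n ≈ 2.07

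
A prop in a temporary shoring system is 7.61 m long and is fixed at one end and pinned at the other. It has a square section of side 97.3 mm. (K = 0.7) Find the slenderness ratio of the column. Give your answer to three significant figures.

λ ≈ 190

For a square r = a/√12 = 97.3/√12 = 28.09 mm
L_e = K·L = 0.7 × 7.61 m = 5.327 m = 5327.0 mm
λ = L_e / r_min = 5327.0 / 28.09 = 190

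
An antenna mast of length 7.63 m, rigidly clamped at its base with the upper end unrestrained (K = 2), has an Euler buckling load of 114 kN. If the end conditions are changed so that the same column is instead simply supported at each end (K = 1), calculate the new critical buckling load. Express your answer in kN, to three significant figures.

P_cr ≈ 456 kN

P_cr ∝ 1/K², so P_cr,new = P_cr,old × (K_old/K_new)² = 114 × (2/1)²
= 114 × 4.000 = 456 kN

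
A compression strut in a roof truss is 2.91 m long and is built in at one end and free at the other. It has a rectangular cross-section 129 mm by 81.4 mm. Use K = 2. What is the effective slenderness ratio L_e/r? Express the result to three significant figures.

For a rectangle r_min = b/√12 = 81.4/√12 = 23.50 mm
L_e = K·L = 2 × 2.91 m = 5.820 m = 5820.0 mm
λ = L_e / r_min = 5820.0 / 23.50 = 248

λ ≈ 248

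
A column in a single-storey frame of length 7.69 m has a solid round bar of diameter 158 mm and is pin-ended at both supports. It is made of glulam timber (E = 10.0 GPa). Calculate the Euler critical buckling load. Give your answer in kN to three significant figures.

I = πd⁴/64 = π×158⁴/64 = 3.059×10^7 mm⁴
I = 3.059×10^7 mm⁴ = 3.059×10^-5 m⁴
Effective length L_e = K·L = 1 × 7.69 = 7.690 m
P_cr = π²EI / L_e² = π² × 10.0×10⁹ × 3.059×10^-5 / 7.690² = 5.106×10^4 N

P_cr ≈ 51.1 kN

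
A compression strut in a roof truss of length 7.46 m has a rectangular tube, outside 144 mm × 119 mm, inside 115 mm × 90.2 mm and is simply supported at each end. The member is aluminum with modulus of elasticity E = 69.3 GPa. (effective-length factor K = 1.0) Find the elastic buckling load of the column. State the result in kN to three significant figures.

P_cr ≈ 162 kN

Weak-axis I_min = (h_o·b_o³ − h_i·b_i³)/12 with b_o = 119, b_i = 90.20 mm (shorter outer/inner sides).
I_min = (144×119³ − 115.0×90.20³)/12 = 1.319×10^7 mm⁴
I = 1.319×10^7 mm⁴ = 1.319×10^-5 m⁴
Effective length L_e = K·L = 1 × 7.46 = 7.460 m
P_cr = π²EI / L_e² = π² × 69.3×10⁹ × 1.319×10^-5 / 7.460² = 1.621×10^5 N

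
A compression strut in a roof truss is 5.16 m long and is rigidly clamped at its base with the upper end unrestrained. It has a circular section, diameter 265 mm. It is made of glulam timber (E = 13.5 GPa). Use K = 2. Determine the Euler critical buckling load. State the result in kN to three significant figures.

P_cr ≈ 303 kN

I = πd⁴/64 = π×265⁴/64 = 2.421×10^8 mm⁴
I = 2.421×10^8 mm⁴ = 2.421×10^-4 m⁴
Effective length L_e = K·L = 2 × 5.16 = 10.32 m
P_cr = π²EI / L_e² = π² × 13.5×10⁹ × 2.421×10^-4 / 10.32² = 3.028×10^5 N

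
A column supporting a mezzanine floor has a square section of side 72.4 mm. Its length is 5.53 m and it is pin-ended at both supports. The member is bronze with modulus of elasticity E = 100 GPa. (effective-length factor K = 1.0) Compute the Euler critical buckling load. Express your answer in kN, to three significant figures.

I = a⁴/12 = 72.4⁴/12 = 2.290×10^6 mm⁴
I = 2.290×10^6 mm⁴ = 2.290×10^-6 m⁴
Effective length L_e = K·L = 1 × 5.53 = 5.530 m
P_cr = π²EI / L_e² = π² × 100×10⁹ × 2.290×10^-6 / 5.530² = 7.390×10^4 N

P_cr ≈ 73.9 kN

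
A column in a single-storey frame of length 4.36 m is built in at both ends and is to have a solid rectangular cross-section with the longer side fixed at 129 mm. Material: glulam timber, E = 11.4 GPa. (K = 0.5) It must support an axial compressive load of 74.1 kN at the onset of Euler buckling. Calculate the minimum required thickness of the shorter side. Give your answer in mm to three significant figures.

L_e = K·L = 0.5 × 4.36 = 2.180 m
Required I = P_cr·L_e²/(π²E) = 7.410×10^4 × 2.180² / (π² × 1.14×10^10) = 3.130×10^-6 m⁴
I_req = 3.130×10^6 mm⁴
Rectangle, weak axis: I_min = h·b³/12 with h = 129 mm fixed  ⇒  b = (12I/h)^(1/3) = 66.3 mm

b ≈ 66.3 mm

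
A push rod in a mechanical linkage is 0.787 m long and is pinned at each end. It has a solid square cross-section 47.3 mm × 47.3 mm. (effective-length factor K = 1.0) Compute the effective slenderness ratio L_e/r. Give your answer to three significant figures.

For a square r = a/√12 = 47.3/√12 = 13.65 mm
L_e = K·L = 1 × 0.787 m = 0.7870 m = 787.00 mm
λ = L_e / r_min = 787.00 / 13.65 = 57.6

λ ≈ 57.6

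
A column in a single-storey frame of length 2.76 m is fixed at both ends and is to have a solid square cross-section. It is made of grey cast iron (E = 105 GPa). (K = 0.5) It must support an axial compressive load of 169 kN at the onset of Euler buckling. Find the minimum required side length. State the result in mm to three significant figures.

L_e = K·L = 0.5 × 2.76 = 1.380 m
Required I = P_cr·L_e²/(π²E) = 1.690×10^5 × 1.380² / (π² × 1.05×10^11) = 3.106×10^-7 m⁴
I_req = 3.106×10^5 mm⁴
Solid square: I = a⁴/12  ⇒  a = (12I)^(1/4) = (12×3.106×10^5)^(1/4) = 43.9 mm

a ≈ 43.9 mm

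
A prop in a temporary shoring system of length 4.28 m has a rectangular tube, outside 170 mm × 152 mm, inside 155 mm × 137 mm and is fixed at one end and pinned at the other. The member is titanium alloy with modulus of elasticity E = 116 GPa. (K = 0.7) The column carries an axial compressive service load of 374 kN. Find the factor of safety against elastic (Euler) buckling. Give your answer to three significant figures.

n ≈ 5.64

Weak-axis I_min = (h_o·b_o³ − h_i·b_i³)/12 with b_o = 152, b_i = 137.0 mm (shorter outer/inner sides).
I_min = (170×152³ − 155.0×137.0³)/12 = 1.654×10^7 mm⁴
I = 1.654×10^7 mm⁴ = 1.654×10^-5 m⁴
Effective length L_e = K·L = 0.7 × 4.28 = 2.996 m
P_cr = π²EI / L_e² = π² × 116×10⁹ × 1.654×10^-5 / 2.996² = 2.109×10^6 N
Factor of safety n = P_cr / P = 2109.3 / 374 = 5.64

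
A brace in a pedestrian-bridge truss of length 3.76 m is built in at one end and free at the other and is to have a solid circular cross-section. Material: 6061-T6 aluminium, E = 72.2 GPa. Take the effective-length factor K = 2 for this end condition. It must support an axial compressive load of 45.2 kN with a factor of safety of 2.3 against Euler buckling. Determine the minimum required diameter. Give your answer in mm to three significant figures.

Required P_cr = n·P = 2.3 × 45.2 = 104.0 kN
L_e = K·L = 2 × 3.76 = 7.520 m
Required I = P_cr·L_e²/(π²E) = 1.040×10^5 × 7.520² / (π² × 7.22×10^10) = 8.250×10^-6 m⁴
I_req = 8.250×10^6 mm⁴
Solid circle: I = πd⁴/64  ⇒  d = (64I/π)^(1/4) = (64×8.250×10^6/π)^(1/4) = 114 mm

d ≈ 114 mm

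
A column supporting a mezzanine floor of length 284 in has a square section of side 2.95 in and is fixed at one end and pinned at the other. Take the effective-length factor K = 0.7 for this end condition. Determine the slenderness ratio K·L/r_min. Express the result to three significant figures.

λ ≈ 233

I = a⁴/12 = 2.95⁴/12 = 6.311 in⁴
A = 8.702 in²;  r_min = √(I/A) = √(6.311/8.702) = 0.8516 in
L_e = K·L = 0.7 × 284 = 198.8 in
λ = L_e / r_min = 198.80 / 0.8516 = 233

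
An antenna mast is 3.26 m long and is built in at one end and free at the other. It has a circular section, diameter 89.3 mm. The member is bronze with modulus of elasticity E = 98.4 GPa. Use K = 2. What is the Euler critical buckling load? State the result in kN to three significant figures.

P_cr ≈ 71.3 kN

I = πd⁴/64 = π×89.3⁴/64 = 3.122×10^6 mm⁴
I = 3.122×10^6 mm⁴ = 3.122×10^-6 m⁴
Effective length L_e = K·L = 2 × 3.26 = 6.520 m
P_cr = π²EI / L_e² = π² × 98.4×10⁹ × 3.122×10^-6 / 6.520² = 7.131×10^4 N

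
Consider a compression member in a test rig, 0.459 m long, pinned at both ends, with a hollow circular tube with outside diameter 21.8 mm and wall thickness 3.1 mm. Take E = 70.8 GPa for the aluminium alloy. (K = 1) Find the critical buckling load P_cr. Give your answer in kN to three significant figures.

Inner diameter d_i = 21.8 − 2×3.1 = 15.60 mm
I = π(d_o⁴ − d_i⁴)/64 = π(21.8⁴ − 15.60⁴)/64 = 8.179×10^3 mm⁴
I = 8.179×10^3 mm⁴ = 8.179×10^-9 m⁴
Effective length L_e = K·L = 1 × 0.459 = 0.4590 m
P_cr = π²EI / L_e² = π² × 70.8×10⁹ × 8.179×10^-9 / 0.4590² = 2.713×10^4 N

P_cr ≈ 27.1 kN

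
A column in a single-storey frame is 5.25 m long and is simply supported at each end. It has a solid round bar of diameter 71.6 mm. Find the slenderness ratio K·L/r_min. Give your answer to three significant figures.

λ ≈ 293

I = πd⁴/64 = π×71.6⁴/64 = 1.290×10^6 mm⁴
A = 4.026×10^3 mm²;  r_min = √(I/A) = √(1.290×10^6/4.026×10^3) = 17.90 mm
L_e = K·L = 1 × 5.25 m = 5.250 m = 5250.0 mm
λ = L_e / r_min = 5250.0 / 17.90 = 293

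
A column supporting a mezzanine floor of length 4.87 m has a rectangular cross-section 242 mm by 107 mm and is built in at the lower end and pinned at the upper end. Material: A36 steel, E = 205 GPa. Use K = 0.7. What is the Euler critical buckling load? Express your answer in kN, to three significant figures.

Buckling occurs about the weak axis: I_min = h·b³/12 with b = 107 mm (the shorter side).
I_min = 242×107³/12 = 2.471×10^7 mm⁴
I = 2.471×10^7 mm⁴ = 2.471×10^-5 m⁴
Effective length L_e = K·L = 0.7 × 4.87 = 3.409 m
P_cr = π²EI / L_e² = π² × 205×10⁹ × 2.471×10^-5 / 3.409² = 4.301×10^6 N

P_cr ≈ 4300 kN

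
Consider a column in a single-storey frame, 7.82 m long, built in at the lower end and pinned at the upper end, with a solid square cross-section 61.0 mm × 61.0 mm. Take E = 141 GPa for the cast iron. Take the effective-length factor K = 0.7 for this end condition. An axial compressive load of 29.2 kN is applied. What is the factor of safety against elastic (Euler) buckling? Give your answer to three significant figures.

n ≈ 1.84

I = a⁴/12 = 61.0⁴/12 = 1.154×10^6 mm⁴
I = 1.154×10^6 mm⁴ = 1.154×10^-6 m⁴
Effective length L_e = K·L = 0.7 × 7.82 = 5.474 m
P_cr = π²EI / L_e² = π² × 141×10⁹ × 1.154×10^-6 / 5.474² = 5.359×10^4 N
Factor of safety n = P_cr / P = 53.586 / 29.2 = 1.84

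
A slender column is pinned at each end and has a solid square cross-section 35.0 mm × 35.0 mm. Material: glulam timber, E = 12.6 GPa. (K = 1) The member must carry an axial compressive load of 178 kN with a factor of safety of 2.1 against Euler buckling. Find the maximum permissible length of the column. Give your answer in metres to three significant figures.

I = a⁴/12 = 35.0⁴/12 = 1.251×10^5 mm⁴
I = 1.251×10^-7 m⁴
Required critical load P_cr = n·P = 2.1 × 178 = 373.8 kN = 3.738×10^5 N
From P_cr = π²EI/(K·L)²:  L = (1/K)·√(π²EI/P_cr) = (1/1)·√(π²×1.26×10^10×1.251×10^-7/3.738×10^5)
L = 0.204 m

L_max ≈ 0.204 m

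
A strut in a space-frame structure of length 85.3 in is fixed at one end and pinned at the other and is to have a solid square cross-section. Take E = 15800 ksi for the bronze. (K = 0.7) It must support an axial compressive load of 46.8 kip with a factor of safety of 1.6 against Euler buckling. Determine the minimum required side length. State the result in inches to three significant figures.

Required P_cr = n·P = 1.6 × 46.8 = 74.88 kip
L_e = K·L = 0.7 × 85.3 = 59.71 in
Required I = P_cr·L_e²/(π²E) = 7.488×10^4 × 59.71² / (π² × 1.58×10^7) = 1.712 in⁴
Solid square: I = a⁴/12  ⇒  a = (12I)^(1/4) = (12×1.712)^(1/4) = 2.13 in

a ≈ 2.13 in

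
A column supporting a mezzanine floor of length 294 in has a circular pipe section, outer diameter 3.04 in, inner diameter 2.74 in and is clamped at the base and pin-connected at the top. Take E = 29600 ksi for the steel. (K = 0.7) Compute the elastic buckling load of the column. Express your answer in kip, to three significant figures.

P_cr ≈ 9.83 kip

d_o = 3.04 in, d_i = 2.74 in
I = π(d_o⁴ − d_i⁴)/64 = π(3.04⁴ − 2.740⁴)/64 = 1.426 in⁴
Effective length L_e = K·L = 0.7 × 294 = 205.8 in
P_cr = π²EI / L_e² = π² × 29600×10³ × 1.426 / 205.8² = 9.834×10^3 lb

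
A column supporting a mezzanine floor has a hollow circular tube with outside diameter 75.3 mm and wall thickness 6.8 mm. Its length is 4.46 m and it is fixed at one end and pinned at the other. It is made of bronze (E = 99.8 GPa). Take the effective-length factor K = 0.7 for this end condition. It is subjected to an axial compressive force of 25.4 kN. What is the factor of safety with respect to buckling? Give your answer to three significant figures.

Inner diameter d_i = 75.3 − 2×6.8 = 61.70 mm
I = π(d_o⁴ − d_i⁴)/64 = π(75.3⁴ − 61.70⁴)/64 = 8.668×10^5 mm⁴
I = 8.668×10^5 mm⁴ = 8.668×10^-7 m⁴
Effective length L_e = K·L = 0.7 × 4.46 = 3.122 m
P_cr = π²EI / L_e² = π² × 99.8×10⁹ × 8.668×10^-7 / 3.122² = 8.759×10^4 N
Factor of safety n = P_cr / P = 87.592 / 25.4 = 3.45

n ≈ 3.45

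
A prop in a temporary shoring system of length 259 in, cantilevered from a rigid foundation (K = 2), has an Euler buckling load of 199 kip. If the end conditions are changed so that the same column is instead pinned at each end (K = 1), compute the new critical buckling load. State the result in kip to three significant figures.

P_cr ≈ 796 kip

P_cr ∝ 1/K², so P_cr,new = P_cr,old × (K_old/K_new)² = 199 × (2/1)²
= 199 × 4.000 = 796 kip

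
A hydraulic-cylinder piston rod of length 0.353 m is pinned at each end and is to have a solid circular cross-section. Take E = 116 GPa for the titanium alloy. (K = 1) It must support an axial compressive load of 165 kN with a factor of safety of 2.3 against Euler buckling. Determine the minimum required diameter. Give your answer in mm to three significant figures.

d ≈ 30.3 mm

Required P_cr = n·P = 2.3 × 165 = 379.5 kN
L_e = K·L = 1 × 0.353 = 0.3530 m
Required I = P_cr·L_e²/(π²E) = 3.795×10^5 × 0.3530² / (π² × 1.16×10^11) = 4.131×10^-8 m⁴
I_req = 4.131×10^4 mm⁴
Solid circle: I = πd⁴/64  ⇒  d = (64I/π)^(1/4) = (64×4.131×10^4/π)^(1/4) = 30.3 mm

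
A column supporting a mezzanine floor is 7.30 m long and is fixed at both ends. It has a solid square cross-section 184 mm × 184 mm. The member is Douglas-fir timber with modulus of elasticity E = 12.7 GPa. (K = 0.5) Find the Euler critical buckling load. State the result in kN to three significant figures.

I = a⁴/12 = 184⁴/12 = 9.552×10^7 mm⁴
I = 9.552×10^7 mm⁴ = 9.552×10^-5 m⁴
Effective length L_e = K·L = 0.5 × 7.30 = 3.650 m
P_cr = π²EI / L_e² = π² × 12.7×10⁹ × 9.552×10^-5 / 3.650² = 8.987×10^5 N

P_cr ≈ 899 kN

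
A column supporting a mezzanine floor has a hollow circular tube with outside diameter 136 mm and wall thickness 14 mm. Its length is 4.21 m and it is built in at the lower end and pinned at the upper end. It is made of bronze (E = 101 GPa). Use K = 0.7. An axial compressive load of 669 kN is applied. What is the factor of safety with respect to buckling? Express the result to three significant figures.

n ≈ 1.74

Inner diameter d_i = 136 − 2×14 = 108.0 mm
I = π(d_o⁴ − d_i⁴)/64 = π(136⁴ − 108.0⁴)/64 = 1.011×10^7 mm⁴
I = 1.011×10^7 mm⁴ = 1.011×10^-5 m⁴
Effective length L_e = K·L = 0.7 × 4.21 = 2.947 m
P_cr = π²EI / L_e² = π² × 101×10⁹ × 1.011×10^-5 / 2.947² = 1.161×10^6 N
Factor of safety n = P_cr / P = 1160.9 / 669 = 1.74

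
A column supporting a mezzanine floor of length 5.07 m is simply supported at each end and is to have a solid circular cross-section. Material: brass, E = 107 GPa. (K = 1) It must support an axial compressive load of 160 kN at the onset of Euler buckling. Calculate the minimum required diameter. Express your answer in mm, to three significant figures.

L_e = K·L = 1 × 5.07 = 5.070 m
Required I = P_cr·L_e²/(π²E) = 1.600×10^5 × 5.070² / (π² × 1.07×10^11) = 3.895×10^-6 m⁴
I_req = 3.895×10^6 mm⁴
Solid circle: I = πd⁴/64  ⇒  d = (64I/π)^(1/4) = (64×3.895×10^6/π)^(1/4) = 94.4 mm

d ≈ 94.4 mm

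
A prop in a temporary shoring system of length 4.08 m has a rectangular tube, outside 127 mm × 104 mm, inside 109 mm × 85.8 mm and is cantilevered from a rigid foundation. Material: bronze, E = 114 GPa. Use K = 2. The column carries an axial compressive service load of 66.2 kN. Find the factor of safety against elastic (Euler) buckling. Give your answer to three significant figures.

Weak-axis I_min = (h_o·b_o³ − h_i·b_i³)/12 with b_o = 104, b_i = 85.80 mm (shorter outer/inner sides).
I_min = (127×104³ − 109.0×85.80³)/12 = 6.168×10^6 mm⁴
I = 6.168×10^6 mm⁴ = 6.168×10^-6 m⁴
Effective length L_e = K·L = 2 × 4.08 = 8.160 m
P_cr = π²EI / L_e² = π² × 114×10⁹ × 6.168×10^-6 / 8.160² = 1.042×10^5 N
Factor of safety n = P_cr / P = 104.22 / 66.2 = 1.57

n ≈ 1.57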